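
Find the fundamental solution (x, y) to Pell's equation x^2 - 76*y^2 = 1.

First expand sqrt(76) as a continued fraction. With x_i = (sqrt(76) + m_i)/d_i and (m_0, d_0) = (0, 1): a_0 = floor(sqrt(76)) = 8, since 8^2 = 64 <= 76 < 81 = 9^2.
Iterate m_{i+1} = d_i*a_i - m_i, d_{i+1} = (76 - m_{i+1}^2)/d_i, a_{i+1} = floor((a_0 + m_{i+1})/d_{i+1}):
  m_1 = 1*8 - 0 = 8, d_1 = (76 - 8^2)/1 = 12/1 = 12, a_1 = floor((8 + 8)/12) = 1.
  m_2 = 12*1 - 8 = 4, d_2 = (76 - 4^2)/12 = 60/12 = 5, a_2 = floor((8 + 4)/5) = 2.
  m_3 = 5*2 - 4 = 6, d_3 = (76 - 6^2)/5 = 40/5 = 8, a_3 = floor((8 + 6)/8) = 1.
  m_4 = 8*1 - 6 = 2, d_4 = (76 - 2^2)/8 = 72/8 = 9, a_4 = floor((8 + 2)/9) = 1.
  m_5 = 9*1 - 2 = 7, d_5 = (76 - 7^2)/9 = 27/9 = 3, a_5 = floor((8 + 7)/3) = 5.
  m_6 = 3*5 - 7 = 8, d_6 = (76 - 8^2)/3 = 12/3 = 4, a_6 = floor((8 + 8)/4) = 4.
  m_7 = 4*4 - 8 = 8, d_7 = (76 - 8^2)/4 = 12/4 = 3, a_7 = floor((8 + 8)/3) = 5.
  m_8 = 3*5 - 8 = 7, d_8 = (76 - 7^2)/3 = 27/3 = 9, a_8 = floor((8 + 7)/9) = 1.
  m_9 = 9*1 - 7 = 2, d_9 = (76 - 2^2)/9 = 72/9 = 8, a_9 = floor((8 + 2)/8) = 1.
  m_10 = 8*1 - 2 = 6, d_10 = (76 - 6^2)/8 = 40/8 = 5, a_10 = floor((8 + 6)/5) = 2.
  m_11 = 5*2 - 6 = 4, d_11 = (76 - 4^2)/5 = 60/5 = 12, a_11 = floor((8 + 4)/12) = 1.
  m_12 = 12*1 - 4 = 8, d_12 = (76 - 8^2)/12 = 12/12 = 1, a_12 = floor((8 + 8)/1) = 16.
  m_13 = 1*16 - 8 = 8, d_13 = (76 - 8^2)/1 = 12/1 = 12: (m_13, d_13) = (m_1, d_1) = (8, 12), so from here the quotients repeat a_1, ..., a_12; the period length is 12.
So sqrt(76) = [8; (1, 2, 1, 1, 5, 4, 5, 1, 1, 2, 1, 16)] with period length k = 12.
k is even, so the fundamental solution of x^2 - 76y^2 = 1 is (p_{k-1}, q_{k-1}) = (p_11, q_11); compute convergents through index 11.
Convergents (p_i = a_i*p_{i-1} + p_{i-2}, q_i = a_i*q_{i-1} + q_{i-2} with p_{-2}=0, p_{-1}=1, q_{-2}=1, q_{-1}=0):
  i=0: a_0=8, p_0 = 8*1 + 0 = 8, q_0 = 8*0 + 1 = 1.
  i=1: a_1=1, p_1 = 1*8 + 1 = 9, q_1 = 1*1 + 0 = 1.
  i=2: a_2=2, p_2 = 2*9 + 8 = 26, q_2 = 2*1 + 1 = 3.
  i=3: a_3=1, p_3 = 1*26 + 9 = 35, q_3 = 1*3 + 1 = 4.
  i=4: a_4=1, p_4 = 1*35 + 26 = 61, q_4 = 1*4 + 3 = 7.
  i=5: a_5=5, p_5 = 5*61 + 35 = 340, q_5 = 5*7 + 4 = 39.
  i=6: a_6=4, p_6 = 4*340 + 61 = 1421, q_6 = 4*39 + 7 = 163.
  i=7: a_7=5, p_7 = 5*1421 + 340 = 7445, q_7 = 5*163 + 39 = 854.
  i=8: a_8=1, p_8 = 1*7445 + 1421 = 8866, q_8 = 1*854 + 163 = 1017.
  i=9: a_9=1, p_9 = 1*8866 + 7445 = 16311, q_9 = 1*1017 + 854 = 1871.
  i=10: a_10=2, p_10 = 2*16311 + 8866 = 41488, q_10 = 2*1871 + 1017 = 4759.
  i=11: a_11=1, p_11 = 1*41488 + 16311 = 57799, q_11 = 1*4759 + 1871 = 6630.
Check: 57799^2 - 76*6630^2 = 3340724401 - 3340724400 = 1, so (x, y) = (57799, 6630) solves the equation, and by the theorem it is the least positive solution.

(x, y) = (57799, 6630)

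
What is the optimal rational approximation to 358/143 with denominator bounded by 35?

Expand x = 358/143 as a continued fraction with the Euclidean algorithm:
  358 = 2*143 + 72, so a_0 = 2.
  143 = 1*72 + 71, so a_1 = 1.
  72 = 1*71 + 1, so a_2 = 1.
  71 = 71*1 + 0, so a_3 = 71.
so x = [2; 1, 1, 71].
Convergents (p_i = a_i*p_{i-1} + p_{i-2}, q_i = a_i*q_{i-1} + q_{i-2} with p_{-2}=0, p_{-1}=1, q_{-2}=1, q_{-1}=0), until the denominator exceeds 35:
  i=0: a_0=2, p_0 = 2*1 + 0 = 2, q_0 = 2*0 + 1 = 1.
  i=1: a_1=1, p_1 = 1*2 + 1 = 3, q_1 = 1*1 + 0 = 1.
  i=2: a_2=1, p_2 = 1*3 + 2 = 5, q_2 = 1*1 + 1 = 2.
  i=3: a_3=71, p_3 = 71*5 + 3 = 358, q_3 = 71*2 + 1 = 143.
q_3 = 143 > 35, so the last convergent with denominator <= 35 is p_2/q_2 = 5/2.
The closest fraction with denominator <= 35 is either p_2/q_2 or the intermediate fraction (k*p_2 + p_1)/(k*q_2 + q_1) with the largest k >= 1 whose denominator stays <= 35; these approach x as k grows, and every other convergent or intermediate fraction in range is farther away.
Largest k: floor((35 - q_1)/q_2) = floor((35 - 1)/2) = 17.
That gives (17*5 + 3)/(17*2 + 1) = 88/35.
Compare the errors: |x - 5/2| = |358*2 - 5*143|/(143*2) = 1/286, and |x - 88/35| = |358*35 - 88*143|/(143*35) = 54/5005.
Cross-multiplying, 1*5005 = 5005 < 15444 = 54*286, so 1/286 is smaller: the convergent 5/2 is closer to x than 88/35.

5/2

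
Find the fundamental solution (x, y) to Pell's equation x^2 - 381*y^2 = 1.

First expand sqrt(381) as a continued fraction. With x_i = (sqrt(381) + m_i)/d_i and (m_0, d_0) = (0, 1): a_0 = floor(sqrt(381)) = 19, since 19^2 = 361 <= 381 < 400 = 20^2.
Iterate m_{i+1} = d_i*a_i - m_i, d_{i+1} = (381 - m_{i+1}^2)/d_i, a_{i+1} = floor((a_0 + m_{i+1})/d_{i+1}):
  m_1 = 1*19 - 0 = 19, d_1 = (381 - 19^2)/1 = 20/1 = 20, a_1 = floor((19 + 19)/20) = 1.
  m_2 = 20*1 - 19 = 1, d_2 = (381 - 1^2)/20 = 380/20 = 19, a_2 = floor((19 + 1)/19) = 1.
  m_3 = 19*1 - 1 = 18, d_3 = (381 - 18^2)/19 = 57/19 = 3, a_3 = floor((19 + 18)/3) = 12.
  m_4 = 3*12 - 18 = 18, d_4 = (381 - 18^2)/3 = 57/3 = 19, a_4 = floor((19 + 18)/19) = 1.
  m_5 = 19*1 - 18 = 1, d_5 = (381 - 1^2)/19 = 380/19 = 20, a_5 = floor((19 + 1)/20) = 1.
  m_6 = 20*1 - 1 = 19, d_6 = (381 - 19^2)/20 = 20/20 = 1, a_6 = floor((19 + 19)/1) = 38.
  m_7 = 1*38 - 19 = 19, d_7 = (381 - 19^2)/1 = 20/1 = 20: (m_7, d_7) = (m_1, d_1) = (19, 20), so from here the quotients repeat a_1, ..., a_6; the period length is 6.
So sqrt(381) = [19; (1, 1, 12, 1, 1, 38)] with period length k = 6.
k is even, so the fundamental solution of x^2 - 381y^2 = 1 is (p_{k-1}, q_{k-1}) = (p_5, q_5); compute convergents through index 5.
Convergents (p_i = a_i*p_{i-1} + p_{i-2}, q_i = a_i*q_{i-1} + q_{i-2} with p_{-2}=0, p_{-1}=1, q_{-2}=1, q_{-1}=0):
  i=0: a_0=19, p_0 = 19*1 + 0 = 19, q_0 = 19*0 + 1 = 1.
  i=1: a_1=1, p_1 = 1*19 + 1 = 20, q_1 = 1*1 + 0 = 1.
  i=2: a_2=1, p_2 = 1*20 + 19 = 39, q_2 = 1*1 + 1 = 2.
  i=3: a_3=12, p_3 = 12*39 + 20 = 488, q_3 = 12*2 + 1 = 25.
  i=4: a_4=1, p_4 = 1*488 + 39 = 527, q_4 = 1*25 + 2 = 27.
  i=5: a_5=1, p_5 = 1*527 + 488 = 1015, q_5 = 1*27 + 25 = 52.
Check: 1015^2 - 381*52^2 = 1030225 - 1030224 = 1, so (x, y) = (1015, 52) solves the equation, and by the theorem it is the least positive solution.

(x, y) = (1015, 52)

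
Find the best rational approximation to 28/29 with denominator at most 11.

1/1

Expand x = 28/29 as a continued fraction with the Euclidean algorithm:
  28 = 0*29 + 28, so a_0 = 0.
  29 = 1*28 + 1, so a_1 = 1.
  28 = 28*1 + 0, so a_2 = 28.
so x = [0; 1, 28].
Convergents (p_i = a_i*p_{i-1} + p_{i-2}, q_i = a_i*q_{i-1} + q_{i-2} with p_{-2}=0, p_{-1}=1, q_{-2}=1, q_{-1}=0), until the denominator exceeds 11:
  i=0: a_0=0, p_0 = 0*1 + 0 = 0, q_0 = 0*0 + 1 = 1.
  i=1: a_1=1, p_1 = 1*0 + 1 = 1, q_1 = 1*1 + 0 = 1.
  i=2: a_2=28, p_2 = 28*1 + 0 = 28, q_2 = 28*1 + 1 = 29.
q_2 = 29 > 11, so the last convergent with denominator <= 11 is p_1/q_1 = 1/1.
The closest fraction with denominator <= 11 is either p_1/q_1 or the intermediate fraction (k*p_1 + p_0)/(k*q_1 + q_0) with the largest k >= 1 whose denominator stays <= 11; these approach x as k grows, and every other convergent or intermediate fraction in range is farther away.
Largest k: floor((11 - q_0)/q_1) = floor((11 - 1)/1) = 10.
That gives (10*1 + 0)/(10*1 + 1) = 10/11.
Compare the errors: |x - 1/1| = |28*1 - 1*29|/(29*1) = 1/29, and |x - 10/11| = |28*11 - 10*29|/(29*11) = 18/319.
Cross-multiplying, 1*319 = 319 < 522 = 18*29, so 1/29 is smaller: the convergent 1/1 is closer to x than 10/11.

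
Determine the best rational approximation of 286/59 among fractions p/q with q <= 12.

Expand x = 286/59 as a continued fraction with the Euclidean algorithm:
  286 = 4*59 + 50, so a_0 = 4.
  59 = 1*50 + 9, so a_1 = 1.
  50 = 5*9 + 5, so a_2 = 5.
  9 = 1*5 + 4, so a_3 = 1.
  5 = 1*4 + 1, so a_4 = 1.
  4 = 4*1 + 0, so a_5 = 4.
so x = [4; 1, 5, 1, 1, 4].
Convergents (p_i = a_i*p_{i-1} + p_{i-2}, q_i = a_i*q_{i-1} + q_{i-2} with p_{-2}=0, p_{-1}=1, q_{-2}=1, q_{-1}=0), until the denominator exceeds 12:
  i=0: a_0=4, p_0 = 4*1 + 0 = 4, q_0 = 4*0 + 1 = 1.
  i=1: a_1=1, p_1 = 1*4 + 1 = 5, q_1 = 1*1 + 0 = 1.
  i=2: a_2=5, p_2 = 5*5 + 4 = 29, q_2 = 5*1 + 1 = 6.
  i=3: a_3=1, p_3 = 1*29 + 5 = 34, q_3 = 1*6 + 1 = 7.
  i=4: a_4=1, p_4 = 1*34 + 29 = 63, q_4 = 1*7 + 6 = 13.
q_4 = 13 > 12, so the last convergent with denominator <= 12 is p_3/q_3 = 34/7.
The closest fraction with denominator <= 12 is either p_3/q_3 or the intermediate fraction (k*p_3 + p_2)/(k*q_3 + q_2) with the largest k >= 1 whose denominator stays <= 12; these approach x as k grows, and every other convergent or intermediate fraction in range is farther away.
Largest k: floor((12 - q_2)/q_3) = floor((12 - 6)/7) = 0.
Since k = 0, no intermediate fraction beyond p_3/q_3 has denominator <= 12, so the convergent 34/7 is the closest (its error is |286*7 - 34*59|/(59*7) = 4/413).

34/7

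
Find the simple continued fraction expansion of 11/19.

[0; 1, 1, 2, 1, 2]

Run the Euclidean algorithm on 11 and 19; the successive quotients are the partial quotients a_0, a_1, ... (each step inverts the fractional part left over by the previous one):
  11 = 0*19 + 11, so a_0 = 0.
  19 = 1*11 + 8, so a_1 = 1.
  11 = 1*8 + 3, so a_2 = 1.
  8 = 2*3 + 2, so a_3 = 2.
  3 = 1*2 + 1, so a_4 = 1.
  2 = 2*1 + 0, so a_5 = 2.
The remainder reaches 0 after 6 divisions, so the expansion has 6 partial quotients, read off in order.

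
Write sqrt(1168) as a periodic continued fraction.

Write x_i = (sqrt(1168) + m_i)/d_i with (m_0, d_0) = (0, 1). a_0 = floor(sqrt(1168)) = 34, since 34^2 = 1156 <= 1168 < 1225 = 35^2.
Iterate m_{i+1} = d_i*a_i - m_i, d_{i+1} = (1168 - m_{i+1}^2)/d_i, a_{i+1} = floor((a_0 + m_{i+1})/d_{i+1}):
  m_1 = 1*34 - 0 = 34, d_1 = (1168 - 34^2)/1 = 12/1 = 12, a_1 = floor((34 + 34)/12) = 5.
  m_2 = 12*5 - 34 = 26, d_2 = (1168 - 26^2)/12 = 492/12 = 41, a_2 = floor((34 + 26)/41) = 1.
  m_3 = 41*1 - 26 = 15, d_3 = (1168 - 15^2)/41 = 943/41 = 23, a_3 = floor((34 + 15)/23) = 2.
  m_4 = 23*2 - 15 = 31, d_4 = (1168 - 31^2)/23 = 207/23 = 9, a_4 = floor((34 + 31)/9) = 7.
  m_5 = 9*7 - 31 = 32, d_5 = (1168 - 32^2)/9 = 144/9 = 16, a_5 = floor((34 + 32)/16) = 4.
  m_6 = 16*4 - 32 = 32, d_6 = (1168 - 32^2)/16 = 144/16 = 9, a_6 = floor((34 + 32)/9) = 7.
  m_7 = 9*7 - 32 = 31, d_7 = (1168 - 31^2)/9 = 207/9 = 23, a_7 = floor((34 + 31)/23) = 2.
  m_8 = 23*2 - 31 = 15, d_8 = (1168 - 15^2)/23 = 943/23 = 41, a_8 = floor((34 + 15)/41) = 1.
  m_9 = 41*1 - 15 = 26, d_9 = (1168 - 26^2)/41 = 492/41 = 12, a_9 = floor((34 + 26)/12) = 5.
  m_10 = 12*5 - 26 = 34, d_10 = (1168 - 34^2)/12 = 12/12 = 1, a_10 = floor((34 + 34)/1) = 68.
  m_11 = 1*68 - 34 = 34, d_11 = (1168 - 34^2)/1 = 12/1 = 12: (m_11, d_11) = (m_1, d_1) = (34, 12), so from here the quotients repeat a_1, ..., a_10; the period length is 10.
Hence the expansion of sqrt(1168) is a_0 = 34 followed by the repeating block 5, 1, 2, 7, 4, 7, 2, 1, 5, 68 (period 10).

[34; (5, 1, 2, 7, 4, 7, 2, 1, 5, 68)]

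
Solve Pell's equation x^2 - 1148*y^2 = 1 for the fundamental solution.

First expand sqrt(1148) as a continued fraction. With x_i = (sqrt(1148) + m_i)/d_i and (m_0, d_0) = (0, 1): a_0 = floor(sqrt(1148)) = 33, since 33^2 = 1089 <= 1148 < 1156 = 34^2.
Iterate m_{i+1} = d_i*a_i - m_i, d_{i+1} = (1148 - m_{i+1}^2)/d_i, a_{i+1} = floor((a_0 + m_{i+1})/d_{i+1}):
  m_1 = 1*33 - 0 = 33, d_1 = (1148 - 33^2)/1 = 59/1 = 59, a_1 = floor((33 + 33)/59) = 1.
  m_2 = 59*1 - 33 = 26, d_2 = (1148 - 26^2)/59 = 472/59 = 8, a_2 = floor((33 + 26)/8) = 7.
  m_3 = 8*7 - 26 = 30, d_3 = (1148 - 30^2)/8 = 248/8 = 31, a_3 = floor((33 + 30)/31) = 2.
  m_4 = 31*2 - 30 = 32, d_4 = (1148 - 32^2)/31 = 124/31 = 4, a_4 = floor((33 + 32)/4) = 16.
  m_5 = 4*16 - 32 = 32, d_5 = (1148 - 32^2)/4 = 124/4 = 31, a_5 = floor((33 + 32)/31) = 2.
  m_6 = 31*2 - 32 = 30, d_6 = (1148 - 30^2)/31 = 248/31 = 8, a_6 = floor((33 + 30)/8) = 7.
  m_7 = 8*7 - 30 = 26, d_7 = (1148 - 26^2)/8 = 472/8 = 59, a_7 = floor((33 + 26)/59) = 1.
  m_8 = 59*1 - 26 = 33, d_8 = (1148 - 33^2)/59 = 59/59 = 1, a_8 = floor((33 + 33)/1) = 66.
  m_9 = 1*66 - 33 = 33, d_9 = (1148 - 33^2)/1 = 59/1 = 59: (m_9, d_9) = (m_1, d_1) = (33, 59), so from here the quotients repeat a_1, ..., a_8; the period length is 8.
So sqrt(1148) = [33; (1, 7, 2, 16, 2, 7, 1, 66)] with period length k = 8.
k is even, so the fundamental solution of x^2 - 1148y^2 = 1 is (p_{k-1}, q_{k-1}) = (p_7, q_7); compute convergents through index 7.
Convergents (p_i = a_i*p_{i-1} + p_{i-2}, q_i = a_i*q_{i-1} + q_{i-2} with p_{-2}=0, p_{-1}=1, q_{-2}=1, q_{-1}=0):
  i=0: a_0=33, p_0 = 33*1 + 0 = 33, q_0 = 33*0 + 1 = 1.
  i=1: a_1=1, p_1 = 1*33 + 1 = 34, q_1 = 1*1 + 0 = 1.
  i=2: a_2=7, p_2 = 7*34 + 33 = 271, q_2 = 7*1 + 1 = 8.
  i=3: a_3=2, p_3 = 2*271 + 34 = 576, q_3 = 2*8 + 1 = 17.
  i=4: a_4=16, p_4 = 16*576 + 271 = 9487, q_4 = 16*17 + 8 = 280.
  i=5: a_5=2, p_5 = 2*9487 + 576 = 19550, q_5 = 2*280 + 17 = 577.
  i=6: a_6=7, p_6 = 7*19550 + 9487 = 146337, q_6 = 7*577 + 280 = 4319.
  i=7: a_7=1, p_7 = 1*146337 + 19550 = 165887, q_7 = 1*4319 + 577 = 4896.
Check: 165887^2 - 1148*4896^2 = 27518496769 - 27518496768 = 1, so (x, y) = (165887, 4896) solves the equation, and by the theorem it is the least positive solution.

(x, y) = (165887, 4896)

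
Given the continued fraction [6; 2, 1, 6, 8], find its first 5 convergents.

Using the convergent recurrence p_i = a_i*p_{i-1} + p_{i-2}, q_i = a_i*q_{i-1} + q_{i-2} with p_{-2}=0, p_{-1}=1, q_{-2}=1, q_{-1}=0:
  i=0: a_0=6, p_0 = 6*1 + 0 = 6, q_0 = 6*0 + 1 = 1.
  i=1: a_1=2, p_1 = 2*6 + 1 = 13, q_1 = 2*1 + 0 = 2.
  i=2: a_2=1, p_2 = 1*13 + 6 = 19, q_2 = 1*2 + 1 = 3.
  i=3: a_3=6, p_3 = 6*19 + 13 = 127, q_3 = 6*3 + 2 = 20.
  i=4: a_4=8, p_4 = 8*127 + 19 = 1035, q_4 = 8*20 + 3 = 163.

6/1, 13/2, 19/3, 127/20, 1035/163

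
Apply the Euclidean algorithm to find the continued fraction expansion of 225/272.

[0; 1, 4, 1, 3, 1, 2, 3]

Run the Euclidean algorithm on 225 and 272; the successive quotients are the partial quotients a_0, a_1, ... (each step inverts the fractional part left over by the previous one):
  225 = 0*272 + 225, so a_0 = 0.
  272 = 1*225 + 47, so a_1 = 1.
  225 = 4*47 + 37, so a_2 = 4.
  47 = 1*37 + 10, so a_3 = 1.
  37 = 3*10 + 7, so a_4 = 3.
  10 = 1*7 + 3, so a_5 = 1.
  7 = 2*3 + 1, so a_6 = 2.
  3 = 3*1 + 0, so a_7 = 3.
The remainder reaches 0 after 8 divisions, so the expansion has 8 partial quotients, read off in order.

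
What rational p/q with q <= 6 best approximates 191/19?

Expand x = 191/19 as a continued fraction with the Euclidean algorithm:
  191 = 10*19 + 1, so a_0 = 10.
  19 = 19*1 + 0, so a_1 = 19.
so x = [10; 19].
Convergents (p_i = a_i*p_{i-1} + p_{i-2}, q_i = a_i*q_{i-1} + q_{i-2} with p_{-2}=0, p_{-1}=1, q_{-2}=1, q_{-1}=0), until the denominator exceeds 6:
  i=0: a_0=10, p_0 = 10*1 + 0 = 10, q_0 = 10*0 + 1 = 1.
  i=1: a_1=19, p_1 = 19*10 + 1 = 191, q_1 = 19*1 + 0 = 19.
q_1 = 19 > 6, so the last convergent with denominator <= 6 is p_0/q_0 = 10/1.
The closest fraction with denominator <= 6 is either p_0/q_0 or the intermediate fraction (k*p_0 + p_{-1})/(k*q_0 + q_{-1}) with the largest k >= 1 whose denominator stays <= 6; these approach x as k grows, and every other convergent or intermediate fraction in range is farther away.
Largest k: floor((6 - q_{-1})/q_0) = floor((6 - 0)/1) = 6 (using the seeds p_{-1} = 1, q_{-1} = 0).
That gives (6*10 + 1)/(6*1 + 0) = 61/6.
Compare the errors: |x - 10/1| = |191*1 - 10*19|/(19*1) = 1/19, and |x - 61/6| = |191*6 - 61*19|/(19*6) = 13/114.
Cross-multiplying, 1*114 = 114 < 247 = 13*19, so 1/19 is smaller: the convergent 10/1 is closer to x than 61/6.

10/1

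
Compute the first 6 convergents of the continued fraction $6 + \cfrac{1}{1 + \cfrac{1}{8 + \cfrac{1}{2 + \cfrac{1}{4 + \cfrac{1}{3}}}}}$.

Using the convergent recurrence p_i = a_i*p_{i-1} + p_{i-2}, q_i = a_i*q_{i-1} + q_{i-2} with p_{-2}=0, p_{-1}=1, q_{-2}=1, q_{-1}=0:
  i=0: a_0=6, p_0 = 6*1 + 0 = 6, q_0 = 6*0 + 1 = 1.
  i=1: a_1=1, p_1 = 1*6 + 1 = 7, q_1 = 1*1 + 0 = 1.
  i=2: a_2=8, p_2 = 8*7 + 6 = 62, q_2 = 8*1 + 1 = 9.
  i=3: a_3=2, p_3 = 2*62 + 7 = 131, q_3 = 2*9 + 1 = 19.
  i=4: a_4=4, p_4 = 4*131 + 62 = 586, q_4 = 4*19 + 9 = 85.
  i=5: a_5=3, p_5 = 3*586 + 131 = 1889, q_5 = 3*85 + 19 = 274.

6/1, 7/1, 62/9, 131/19, 586/85, 1889/274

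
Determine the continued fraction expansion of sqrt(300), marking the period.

[17; (3, 8, 3, 34)]

Write x_i = (sqrt(300) + m_i)/d_i with (m_0, d_0) = (0, 1). a_0 = floor(sqrt(300)) = 17, since 17^2 = 289 <= 300 < 324 = 18^2.
Iterate m_{i+1} = d_i*a_i - m_i, d_{i+1} = (300 - m_{i+1}^2)/d_i, a_{i+1} = floor((a_0 + m_{i+1})/d_{i+1}):
  m_1 = 1*17 - 0 = 17, d_1 = (300 - 17^2)/1 = 11/1 = 11, a_1 = floor((17 + 17)/11) = 3.
  m_2 = 11*3 - 17 = 16, d_2 = (300 - 16^2)/11 = 44/11 = 4, a_2 = floor((17 + 16)/4) = 8.
  m_3 = 4*8 - 16 = 16, d_3 = (300 - 16^2)/4 = 44/4 = 11, a_3 = floor((17 + 16)/11) = 3.
  m_4 = 11*3 - 16 = 17, d_4 = (300 - 17^2)/11 = 11/11 = 1, a_4 = floor((17 + 17)/1) = 34.
  m_5 = 1*34 - 17 = 17, d_5 = (300 - 17^2)/1 = 11/1 = 11: (m_5, d_5) = (m_1, d_1) = (17, 11), so from here the quotients repeat a_1, ..., a_4; the period length is 4.
Hence the expansion of sqrt(300) is a_0 = 17 followed by the repeating block 3, 8, 3, 34 (period 4).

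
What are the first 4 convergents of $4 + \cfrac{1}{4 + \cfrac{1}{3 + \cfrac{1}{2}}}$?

Using the convergent recurrence p_i = a_i*p_{i-1} + p_{i-2}, q_i = a_i*q_{i-1} + q_{i-2} with p_{-2}=0, p_{-1}=1, q_{-2}=1, q_{-1}=0:
  i=0: a_0=4, p_0 = 4*1 + 0 = 4, q_0 = 4*0 + 1 = 1.
  i=1: a_1=4, p_1 = 4*4 + 1 = 17, q_1 = 4*1 + 0 = 4.
  i=2: a_2=3, p_2 = 3*17 + 4 = 55, q_2 = 3*4 + 1 = 13.
  i=3: a_3=2, p_3 = 2*55 + 17 = 127, q_3 = 2*13 + 4 = 30.

4/1, 17/4, 55/13, 127/30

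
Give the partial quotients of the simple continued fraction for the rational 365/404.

Run the Euclidean algorithm on 365 and 404; the successive quotients are the partial quotients a_0, a_1, ... (each step inverts the fractional part left over by the previous one):
  365 = 0*404 + 365, so a_0 = 0.
  404 = 1*365 + 39, so a_1 = 1.
  365 = 9*39 + 14, so a_2 = 9.
  39 = 2*14 + 11, so a_3 = 2.
  14 = 1*11 + 3, so a_4 = 1.
  11 = 3*3 + 2, so a_5 = 3.
  3 = 1*2 + 1, so a_6 = 1.
  2 = 2*1 + 0, so a_7 = 2.
The remainder reaches 0 after 8 divisions, so the expansion has 8 partial quotients, read off in order.

[0; 1, 9, 2, 1, 3, 1, 2]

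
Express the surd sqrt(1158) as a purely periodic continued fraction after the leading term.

[34; (34, 68)]

Write x_i = (sqrt(1158) + m_i)/d_i with (m_0, d_0) = (0, 1). a_0 = floor(sqrt(1158)) = 34, since 34^2 = 1156 <= 1158 < 1225 = 35^2.
Iterate m_{i+1} = d_i*a_i - m_i, d_{i+1} = (1158 - m_{i+1}^2)/d_i, a_{i+1} = floor((a_0 + m_{i+1})/d_{i+1}):
  m_1 = 1*34 - 0 = 34, d_1 = (1158 - 34^2)/1 = 2/1 = 2, a_1 = floor((34 + 34)/2) = 34.
  m_2 = 2*34 - 34 = 34, d_2 = (1158 - 34^2)/2 = 2/2 = 1, a_2 = floor((34 + 34)/1) = 68.
  m_3 = 1*68 - 34 = 34, d_3 = (1158 - 34^2)/1 = 2/1 = 2: (m_3, d_3) = (m_1, d_1) = (34, 2), so from here the quotients repeat a_1, a_2; the period length is 2.
Hence the expansion of sqrt(1158) is a_0 = 34 followed by the repeating block 34, 68 (period 2).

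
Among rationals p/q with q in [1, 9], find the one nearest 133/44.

3/1

Expand x = 133/44 as a continued fraction with the Euclidean algorithm:
  133 = 3*44 + 1, so a_0 = 3.
  44 = 44*1 + 0, so a_1 = 44.
so x = [3; 44].
Convergents (p_i = a_i*p_{i-1} + p_{i-2}, q_i = a_i*q_{i-1} + q_{i-2} with p_{-2}=0, p_{-1}=1, q_{-2}=1, q_{-1}=0), until the denominator exceeds 9:
  i=0: a_0=3, p_0 = 3*1 + 0 = 3, q_0 = 3*0 + 1 = 1.
  i=1: a_1=44, p_1 = 44*3 + 1 = 133, q_1 = 44*1 + 0 = 44.
q_1 = 44 > 9, so the last convergent with denominator <= 9 is p_0/q_0 = 3/1.
The closest fraction with denominator <= 9 is either p_0/q_0 or the intermediate fraction (k*p_0 + p_{-1})/(k*q_0 + q_{-1}) with the largest k >= 1 whose denominator stays <= 9; these approach x as k grows, and every other convergent or intermediate fraction in range is farther away.
Largest k: floor((9 - q_{-1})/q_0) = floor((9 - 0)/1) = 9 (using the seeds p_{-1} = 1, q_{-1} = 0).
That gives (9*3 + 1)/(9*1 + 0) = 28/9.
Compare the errors: |x - 3/1| = |133*1 - 3*44|/(44*1) = 1/44, and |x - 28/9| = |133*9 - 28*44|/(44*9) = 35/396.
Cross-multiplying, 1*396 = 396 < 1540 = 35*44, so 1/44 is smaller: the convergent 3/1 is closer to x than 28/9.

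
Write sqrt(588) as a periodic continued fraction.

Write x_i = (sqrt(588) + m_i)/d_i with (m_0, d_0) = (0, 1). a_0 = floor(sqrt(588)) = 24, since 24^2 = 576 <= 588 < 625 = 25^2.
Iterate m_{i+1} = d_i*a_i - m_i, d_{i+1} = (588 - m_{i+1}^2)/d_i, a_{i+1} = floor((a_0 + m_{i+1})/d_{i+1}):
  m_1 = 1*24 - 0 = 24, d_1 = (588 - 24^2)/1 = 12/1 = 12, a_1 = floor((24 + 24)/12) = 4.
  m_2 = 12*4 - 24 = 24, d_2 = (588 - 24^2)/12 = 12/12 = 1, a_2 = floor((24 + 24)/1) = 48.
  m_3 = 1*48 - 24 = 24, d_3 = (588 - 24^2)/1 = 12/1 = 12: (m_3, d_3) = (m_1, d_1) = (24, 12), so from here the quotients repeat a_1, a_2; the period length is 2.
Hence the expansion of sqrt(588) is a_0 = 24 followed by the repeating block 4, 48 (period 2).

[24; (4, 48)]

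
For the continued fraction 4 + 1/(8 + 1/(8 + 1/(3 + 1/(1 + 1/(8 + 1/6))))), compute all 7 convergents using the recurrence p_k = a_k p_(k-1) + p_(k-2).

Using the convergent recurrence p_i = a_i*p_{i-1} + p_{i-2}, q_i = a_i*q_{i-1} + q_{i-2} with p_{-2}=0, p_{-1}=1, q_{-2}=1, q_{-1}=0:
  i=0: a_0=4, p_0 = 4*1 + 0 = 4, q_0 = 4*0 + 1 = 1.
  i=1: a_1=8, p_1 = 8*4 + 1 = 33, q_1 = 8*1 + 0 = 8.
  i=2: a_2=8, p_2 = 8*33 + 4 = 268, q_2 = 8*8 + 1 = 65.
  i=3: a_3=3, p_3 = 3*268 + 33 = 837, q_3 = 3*65 + 8 = 203.
  i=4: a_4=1, p_4 = 1*837 + 268 = 1105, q_4 = 1*203 + 65 = 268.
  i=5: a_5=8, p_5 = 8*1105 + 837 = 9677, q_5 = 8*268 + 203 = 2347.
  i=6: a_6=6, p_6 = 6*9677 + 1105 = 59167, q_6 = 6*2347 + 268 = 14350.

4/1, 33/8, 268/65, 837/203, 1105/268, 9677/2347, 59167/14350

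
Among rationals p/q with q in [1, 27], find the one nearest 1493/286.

Expand x = 1493/286 as a continued fraction with the Euclidean algorithm:
  1493 = 5*286 + 63, so a_0 = 5.
  286 = 4*63 + 34, so a_1 = 4.
  63 = 1*34 + 29, so a_2 = 1.
  34 = 1*29 + 5, so a_3 = 1.
  29 = 5*5 + 4, so a_4 = 5.
  5 = 1*4 + 1, so a_5 = 1.
  4 = 4*1 + 0, so a_6 = 4.
so x = [5; 4, 1, 1, 5, 1, 4].
Convergents (p_i = a_i*p_{i-1} + p_{i-2}, q_i = a_i*q_{i-1} + q_{i-2} with p_{-2}=0, p_{-1}=1, q_{-2}=1, q_{-1}=0), until the denominator exceeds 27:
  i=0: a_0=5, p_0 = 5*1 + 0 = 5, q_0 = 5*0 + 1 = 1.
  i=1: a_1=4, p_1 = 4*5 + 1 = 21, q_1 = 4*1 + 0 = 4.
  i=2: a_2=1, p_2 = 1*21 + 5 = 26, q_2 = 1*4 + 1 = 5.
  i=3: a_3=1, p_3 = 1*26 + 21 = 47, q_3 = 1*5 + 4 = 9.
  i=4: a_4=5, p_4 = 5*47 + 26 = 261, q_4 = 5*9 + 5 = 50.
q_4 = 50 > 27, so the last convergent with denominator <= 27 is p_3/q_3 = 47/9.
The closest fraction with denominator <= 27 is either p_3/q_3 or the intermediate fraction (k*p_3 + p_2)/(k*q_3 + q_2) with the largest k >= 1 whose denominator stays <= 27; these approach x as k grows, and every other convergent or intermediate fraction in range is farther away.
Largest k: floor((27 - q_2)/q_3) = floor((27 - 5)/9) = 2.
That gives (2*47 + 26)/(2*9 + 5) = 120/23.
Compare the errors: |x - 47/9| = |1493*9 - 47*286|/(286*9) = 5/2574, and |x - 120/23| = |1493*23 - 120*286|/(286*23) = 19/6578.
Cross-multiplying, 5*6578 = 32890 < 48906 = 19*2574, so 5/2574 is smaller: the convergent 47/9 is closer to x than 120/23.

47/9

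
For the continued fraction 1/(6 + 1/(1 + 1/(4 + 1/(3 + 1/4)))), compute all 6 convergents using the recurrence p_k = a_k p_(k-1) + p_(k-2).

0/1, 1/6, 1/7, 5/34, 16/109, 69/470

Using the convergent recurrence p_i = a_i*p_{i-1} + p_{i-2}, q_i = a_i*q_{i-1} + q_{i-2} with p_{-2}=0, p_{-1}=1, q_{-2}=1, q_{-1}=0:
  i=0: a_0=0, p_0 = 0*1 + 0 = 0, q_0 = 0*0 + 1 = 1.
  i=1: a_1=6, p_1 = 6*0 + 1 = 1, q_1 = 6*1 + 0 = 6.
  i=2: a_2=1, p_2 = 1*1 + 0 = 1, q_2 = 1*6 + 1 = 7.
  i=3: a_3=4, p_3 = 4*1 + 1 = 5, q_3 = 4*7 + 6 = 34.
  i=4: a_4=3, p_4 = 3*5 + 1 = 16, q_4 = 3*34 + 7 = 109.
  i=5: a_5=4, p_5 = 4*16 + 5 = 69, q_5 = 4*109 + 34 = 470.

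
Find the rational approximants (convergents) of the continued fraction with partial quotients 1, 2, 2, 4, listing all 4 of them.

Using the convergent recurrence p_i = a_i*p_{i-1} + p_{i-2}, q_i = a_i*q_{i-1} + q_{i-2} with p_{-2}=0, p_{-1}=1, q_{-2}=1, q_{-1}=0:
  i=0: a_0=1, p_0 = 1*1 + 0 = 1, q_0 = 1*0 + 1 = 1.
  i=1: a_1=2, p_1 = 2*1 + 1 = 3, q_1 = 2*1 + 0 = 2.
  i=2: a_2=2, p_2 = 2*3 + 1 = 7, q_2 = 2*2 + 1 = 5.
  i=3: a_3=4, p_3 = 4*7 + 3 = 31, q_3 = 4*5 + 2 = 22.

1/1, 3/2, 7/5, 31/22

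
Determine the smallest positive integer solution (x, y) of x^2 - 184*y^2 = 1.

(x, y) = (24335, 1794)

First expand sqrt(184) as a continued fraction. With x_i = (sqrt(184) + m_i)/d_i and (m_0, d_0) = (0, 1): a_0 = floor(sqrt(184)) = 13, since 13^2 = 169 <= 184 < 196 = 14^2.
Iterate m_{i+1} = d_i*a_i - m_i, d_{i+1} = (184 - m_{i+1}^2)/d_i, a_{i+1} = floor((a_0 + m_{i+1})/d_{i+1}):
  m_1 = 1*13 - 0 = 13, d_1 = (184 - 13^2)/1 = 15/1 = 15, a_1 = floor((13 + 13)/15) = 1.
  m_2 = 15*1 - 13 = 2, d_2 = (184 - 2^2)/15 = 180/15 = 12, a_2 = floor((13 + 2)/12) = 1.
  m_3 = 12*1 - 2 = 10, d_3 = (184 - 10^2)/12 = 84/12 = 7, a_3 = floor((13 + 10)/7) = 3.
  m_4 = 7*3 - 10 = 11, d_4 = (184 - 11^2)/7 = 63/7 = 9, a_4 = floor((13 + 11)/9) = 2.
  m_5 = 9*2 - 11 = 7, d_5 = (184 - 7^2)/9 = 135/9 = 15, a_5 = floor((13 + 7)/15) = 1.
  m_6 = 15*1 - 7 = 8, d_6 = (184 - 8^2)/15 = 120/15 = 8, a_6 = floor((13 + 8)/8) = 2.
  m_7 = 8*2 - 8 = 8, d_7 = (184 - 8^2)/8 = 120/8 = 15, a_7 = floor((13 + 8)/15) = 1.
  m_8 = 15*1 - 8 = 7, d_8 = (184 - 7^2)/15 = 135/15 = 9, a_8 = floor((13 + 7)/9) = 2.
  m_9 = 9*2 - 7 = 11, d_9 = (184 - 11^2)/9 = 63/9 = 7, a_9 = floor((13 + 11)/7) = 3.
  m_10 = 7*3 - 11 = 10, d_10 = (184 - 10^2)/7 = 84/7 = 12, a_10 = floor((13 + 10)/12) = 1.
  m_11 = 12*1 - 10 = 2, d_11 = (184 - 2^2)/12 = 180/12 = 15, a_11 = floor((13 + 2)/15) = 1.
  m_12 = 15*1 - 2 = 13, d_12 = (184 - 13^2)/15 = 15/15 = 1, a_12 = floor((13 + 13)/1) = 26.
  m_13 = 1*26 - 13 = 13, d_13 = (184 - 13^2)/1 = 15/1 = 15: (m_13, d_13) = (m_1, d_1) = (13, 15), so from here the quotients repeat a_1, ..., a_12; the period length is 12.
So sqrt(184) = [13; (1, 1, 3, 2, 1, 2, 1, 2, 3, 1, 1, 26)] with period length k = 12.
k is even, so the fundamental solution of x^2 - 184y^2 = 1 is (p_{k-1}, q_{k-1}) = (p_11, q_11); compute convergents through index 11.
Convergents (p_i = a_i*p_{i-1} + p_{i-2}, q_i = a_i*q_{i-1} + q_{i-2} with p_{-2}=0, p_{-1}=1, q_{-2}=1, q_{-1}=0):
  i=0: a_0=13, p_0 = 13*1 + 0 = 13, q_0 = 13*0 + 1 = 1.
  i=1: a_1=1, p_1 = 1*13 + 1 = 14, q_1 = 1*1 + 0 = 1.
  i=2: a_2=1, p_2 = 1*14 + 13 = 27, q_2 = 1*1 + 1 = 2.
  i=3: a_3=3, p_3 = 3*27 + 14 = 95, q_3 = 3*2 + 1 = 7.
  i=4: a_4=2, p_4 = 2*95 + 27 = 217, q_4 = 2*7 + 2 = 16.
  i=5: a_5=1, p_5 = 1*217 + 95 = 312, q_5 = 1*16 + 7 = 23.
  i=6: a_6=2, p_6 = 2*312 + 217 = 841, q_6 = 2*23 + 16 = 62.
  i=7: a_7=1, p_7 = 1*841 + 312 = 1153, q_7 = 1*62 + 23 = 85.
  i=8: a_8=2, p_8 = 2*1153 + 841 = 3147, q_8 = 2*85 + 62 = 232.
  i=9: a_9=3, p_9 = 3*3147 + 1153 = 10594, q_9 = 3*232 + 85 = 781.
  i=10: a_10=1, p_10 = 1*10594 + 3147 = 13741, q_10 = 1*781 + 232 = 1013.
  i=11: a_11=1, p_11 = 1*13741 + 10594 = 24335, q_11 = 1*1013 + 781 = 1794.
Check: 24335^2 - 184*1794^2 = 592192225 - 592192224 = 1, so (x, y) = (24335, 1794) solves the equation, and by the theorem it is the least positive solution.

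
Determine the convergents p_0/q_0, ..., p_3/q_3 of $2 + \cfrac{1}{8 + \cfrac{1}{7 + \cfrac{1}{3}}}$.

Using the convergent recurrence p_i = a_i*p_{i-1} + p_{i-2}, q_i = a_i*q_{i-1} + q_{i-2} with p_{-2}=0, p_{-1}=1, q_{-2}=1, q_{-1}=0:
  i=0: a_0=2, p_0 = 2*1 + 0 = 2, q_0 = 2*0 + 1 = 1.
  i=1: a_1=8, p_1 = 8*2 + 1 = 17, q_1 = 8*1 + 0 = 8.
  i=2: a_2=7, p_2 = 7*17 + 2 = 121, q_2 = 7*8 + 1 = 57.
  i=3: a_3=3, p_3 = 3*121 + 17 = 380, q_3 = 3*57 + 8 = 179.

2/1, 17/8, 121/57, 380/179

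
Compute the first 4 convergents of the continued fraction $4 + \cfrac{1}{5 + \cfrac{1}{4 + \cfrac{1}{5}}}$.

4/1, 21/5, 88/21, 461/110

Using the convergent recurrence p_i = a_i*p_{i-1} + p_{i-2}, q_i = a_i*q_{i-1} + q_{i-2} with p_{-2}=0, p_{-1}=1, q_{-2}=1, q_{-1}=0:
  i=0: a_0=4, p_0 = 4*1 + 0 = 4, q_0 = 4*0 + 1 = 1.
  i=1: a_1=5, p_1 = 5*4 + 1 = 21, q_1 = 5*1 + 0 = 5.
  i=2: a_2=4, p_2 = 4*21 + 4 = 88, q_2 = 4*5 + 1 = 21.
  i=3: a_3=5, p_3 = 5*88 + 21 = 461, q_3 = 5*21 + 5 = 110.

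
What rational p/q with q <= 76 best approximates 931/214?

Expand x = 931/214 as a continued fraction with the Euclidean algorithm:
  931 = 4*214 + 75, so a_0 = 4.
  214 = 2*75 + 64, so a_1 = 2.
  75 = 1*64 + 11, so a_2 = 1.
  64 = 5*11 + 9, so a_3 = 5.
  11 = 1*9 + 2, so a_4 = 1.
  9 = 4*2 + 1, so a_5 = 4.
  2 = 2*1 + 0, so a_6 = 2.
so x = [4; 2, 1, 5, 1, 4, 2].
Convergents (p_i = a_i*p_{i-1} + p_{i-2}, q_i = a_i*q_{i-1} + q_{i-2} with p_{-2}=0, p_{-1}=1, q_{-2}=1, q_{-1}=0), until the denominator exceeds 76:
  i=0: a_0=4, p_0 = 4*1 + 0 = 4, q_0 = 4*0 + 1 = 1.
  i=1: a_1=2, p_1 = 2*4 + 1 = 9, q_1 = 2*1 + 0 = 2.
  i=2: a_2=1, p_2 = 1*9 + 4 = 13, q_2 = 1*2 + 1 = 3.
  i=3: a_3=5, p_3 = 5*13 + 9 = 74, q_3 = 5*3 + 2 = 17.
  i=4: a_4=1, p_4 = 1*74 + 13 = 87, q_4 = 1*17 + 3 = 20.
  i=5: a_5=4, p_5 = 4*87 + 74 = 422, q_5 = 4*20 + 17 = 97.
q_5 = 97 > 76, so the last convergent with denominator <= 76 is p_4/q_4 = 87/20.
The closest fraction with denominator <= 76 is either p_4/q_4 or the intermediate fraction (k*p_4 + p_3)/(k*q_4 + q_3) with the largest k >= 1 whose denominator stays <= 76; these approach x as k grows, and every other convergent or intermediate fraction in range is farther away.
Largest k: floor((76 - q_3)/q_4) = floor((76 - 17)/20) = 2.
That gives (2*87 + 74)/(2*20 + 17) = 248/57.
Compare the errors: |x - 87/20| = |931*20 - 87*214|/(214*20) = 2/4280, and |x - 248/57| = |931*57 - 248*214|/(214*57) = 5/12198.
Cross-multiplying, 5*4280 = 21400 < 24396 = 2*12198, so 5/12198 is smaller: the intermediate fraction 248/57 is closer to x than 87/20.

248/57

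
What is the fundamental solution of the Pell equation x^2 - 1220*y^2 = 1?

(x, y) = (489, 14)

First expand sqrt(1220) as a continued fraction. With x_i = (sqrt(1220) + m_i)/d_i and (m_0, d_0) = (0, 1): a_0 = floor(sqrt(1220)) = 34, since 34^2 = 1156 <= 1220 < 1225 = 35^2.
Iterate m_{i+1} = d_i*a_i - m_i, d_{i+1} = (1220 - m_{i+1}^2)/d_i, a_{i+1} = floor((a_0 + m_{i+1})/d_{i+1}):
  m_1 = 1*34 - 0 = 34, d_1 = (1220 - 34^2)/1 = 64/1 = 64, a_1 = floor((34 + 34)/64) = 1.
  m_2 = 64*1 - 34 = 30, d_2 = (1220 - 30^2)/64 = 320/64 = 5, a_2 = floor((34 + 30)/5) = 12.
  m_3 = 5*12 - 30 = 30, d_3 = (1220 - 30^2)/5 = 320/5 = 64, a_3 = floor((34 + 30)/64) = 1.
  m_4 = 64*1 - 30 = 34, d_4 = (1220 - 34^2)/64 = 64/64 = 1, a_4 = floor((34 + 34)/1) = 68.
  m_5 = 1*68 - 34 = 34, d_5 = (1220 - 34^2)/1 = 64/1 = 64: (m_5, d_5) = (m_1, d_1) = (34, 64), so from here the quotients repeat a_1, ..., a_4; the period length is 4.
So sqrt(1220) = [34; (1, 12, 1, 68)] with period length k = 4.
k is even, so the fundamental solution of x^2 - 1220y^2 = 1 is (p_{k-1}, q_{k-1}) = (p_3, q_3); compute convergents through index 3.
Convergents (p_i = a_i*p_{i-1} + p_{i-2}, q_i = a_i*q_{i-1} + q_{i-2} with p_{-2}=0, p_{-1}=1, q_{-2}=1, q_{-1}=0):
  i=0: a_0=34, p_0 = 34*1 + 0 = 34, q_0 = 34*0 + 1 = 1.
  i=1: a_1=1, p_1 = 1*34 + 1 = 35, q_1 = 1*1 + 0 = 1.
  i=2: a_2=12, p_2 = 12*35 + 34 = 454, q_2 = 12*1 + 1 = 13.
  i=3: a_3=1, p_3 = 1*454 + 35 = 489, q_3 = 1*13 + 1 = 14.
Check: 489^2 - 1220*14^2 = 239121 - 239120 = 1, so (x, y) = (489, 14) solves the equation, and by the theorem it is the least positive solution.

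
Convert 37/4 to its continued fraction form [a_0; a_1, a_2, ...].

[9; 4]

Run the Euclidean algorithm on 37 and 4; the successive quotients are the partial quotients a_0, a_1, ... (each step inverts the fractional part left over by the previous one):
  37 = 9*4 + 1, so a_0 = 9.
  4 = 4*1 + 0, so a_1 = 4.
The remainder reaches 0 after 2 divisions, so the expansion has 2 partial quotients, read off in order.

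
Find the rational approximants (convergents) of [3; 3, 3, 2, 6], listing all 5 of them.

3/1, 10/3, 33/10, 76/23, 489/148

Using the convergent recurrence p_i = a_i*p_{i-1} + p_{i-2}, q_i = a_i*q_{i-1} + q_{i-2} with p_{-2}=0, p_{-1}=1, q_{-2}=1, q_{-1}=0:
  i=0: a_0=3, p_0 = 3*1 + 0 = 3, q_0 = 3*0 + 1 = 1.
  i=1: a_1=3, p_1 = 3*3 + 1 = 10, q_1 = 3*1 + 0 = 3.
  i=2: a_2=3, p_2 = 3*10 + 3 = 33, q_2 = 3*3 + 1 = 10.
  i=3: a_3=2, p_3 = 2*33 + 10 = 76, q_3 = 2*10 + 3 = 23.
  i=4: a_4=6, p_4 = 6*76 + 33 = 489, q_4 = 6*23 + 10 = 148.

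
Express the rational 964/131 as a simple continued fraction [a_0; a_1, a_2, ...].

[7; 2, 1, 3, 1, 2, 3]

Run the Euclidean algorithm on 964 and 131; the successive quotients are the partial quotients a_0, a_1, ... (each step inverts the fractional part left over by the previous one):
  964 = 7*131 + 47, so a_0 = 7.
  131 = 2*47 + 37, so a_1 = 2.
  47 = 1*37 + 10, so a_2 = 1.
  37 = 3*10 + 7, so a_3 = 3.
  10 = 1*7 + 3, so a_4 = 1.
  7 = 2*3 + 1, so a_5 = 2.
  3 = 3*1 + 0, so a_6 = 3.
The remainder reaches 0 after 7 divisions, so the expansion has 7 partial quotients, read off in order.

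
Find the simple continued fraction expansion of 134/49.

Run the Euclidean algorithm on 134 and 49; the successive quotients are the partial quotients a_0, a_1, ... (each step inverts the fractional part left over by the previous one):
  134 = 2*49 + 36, so a_0 = 2.
  49 = 1*36 + 13, so a_1 = 1.
  36 = 2*13 + 10, so a_2 = 2.
  13 = 1*10 + 3, so a_3 = 1.
  10 = 3*3 + 1, so a_4 = 3.
  3 = 3*1 + 0, so a_5 = 3.
The remainder reaches 0 after 6 divisions, so the expansion has 6 partial quotients, read off in order.

[2; 1, 2, 1, 3, 3]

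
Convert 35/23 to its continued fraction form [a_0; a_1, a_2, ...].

[1; 1, 1, 11]

Run the Euclidean algorithm on 35 and 23; the successive quotients are the partial quotients a_0, a_1, ... (each step inverts the fractional part left over by the previous one):
  35 = 1*23 + 12, so a_0 = 1.
  23 = 1*12 + 11, so a_1 = 1.
  12 = 1*11 + 1, so a_2 = 1.
  11 = 11*1 + 0, so a_3 = 11.
The remainder reaches 0 after 4 divisions, so the expansion has 4 partial quotients, read off in order.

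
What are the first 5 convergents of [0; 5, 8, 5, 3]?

0/1, 1/5, 8/41, 41/210, 131/671

Using the convergent recurrence p_i = a_i*p_{i-1} + p_{i-2}, q_i = a_i*q_{i-1} + q_{i-2} with p_{-2}=0, p_{-1}=1, q_{-2}=1, q_{-1}=0:
  i=0: a_0=0, p_0 = 0*1 + 0 = 0, q_0 = 0*0 + 1 = 1.
  i=1: a_1=5, p_1 = 5*0 + 1 = 1, q_1 = 5*1 + 0 = 5.
  i=2: a_2=8, p_2 = 8*1 + 0 = 8, q_2 = 8*5 + 1 = 41.
  i=3: a_3=5, p_3 = 5*8 + 1 = 41, q_3 = 5*41 + 5 = 210.
  i=4: a_4=3, p_4 = 3*41 + 8 = 131, q_4 = 3*210 + 41 = 671.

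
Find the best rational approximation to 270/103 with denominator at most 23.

Expand x = 270/103 as a continued fraction with the Euclidean algorithm:
  270 = 2*103 + 64, so a_0 = 2.
  103 = 1*64 + 39, so a_1 = 1.
  64 = 1*39 + 25, so a_2 = 1.
  39 = 1*25 + 14, so a_3 = 1.
  25 = 1*14 + 11, so a_4 = 1.
  14 = 1*11 + 3, so a_5 = 1.
  11 = 3*3 + 2, so a_6 = 3.
  3 = 1*2 + 1, so a_7 = 1.
  2 = 2*1 + 0, so a_8 = 2.
so x = [2; 1, 1, 1, 1, 1, 3, 1, 2].
Convergents (p_i = a_i*p_{i-1} + p_{i-2}, q_i = a_i*q_{i-1} + q_{i-2} with p_{-2}=0, p_{-1}=1, q_{-2}=1, q_{-1}=0), until the denominator exceeds 23:
  i=0: a_0=2, p_0 = 2*1 + 0 = 2, q_0 = 2*0 + 1 = 1.
  i=1: a_1=1, p_1 = 1*2 + 1 = 3, q_1 = 1*1 + 0 = 1.
  i=2: a_2=1, p_2 = 1*3 + 2 = 5, q_2 = 1*1 + 1 = 2.
  i=3: a_3=1, p_3 = 1*5 + 3 = 8, q_3 = 1*2 + 1 = 3.
  i=4: a_4=1, p_4 = 1*8 + 5 = 13, q_4 = 1*3 + 2 = 5.
  i=5: a_5=1, p_5 = 1*13 + 8 = 21, q_5 = 1*5 + 3 = 8.
  i=6: a_6=3, p_6 = 3*21 + 13 = 76, q_6 = 3*8 + 5 = 29.
q_6 = 29 > 23, so the last convergent with denominator <= 23 is p_5/q_5 = 21/8.
The closest fraction with denominator <= 23 is either p_5/q_5 or the intermediate fraction (k*p_5 + p_4)/(k*q_5 + q_4) with the largest k >= 1 whose denominator stays <= 23; these approach x as k grows, and every other convergent or intermediate fraction in range is farther away.
Largest k: floor((23 - q_4)/q_5) = floor((23 - 5)/8) = 2.
That gives (2*21 + 13)/(2*8 + 5) = 55/21.
Compare the errors: |x - 21/8| = |270*8 - 21*103|/(103*8) = 3/824, and |x - 55/21| = |270*21 - 55*103|/(103*21) = 5/2163.
Cross-multiplying, 5*824 = 4120 < 6489 = 3*2163, so 5/2163 is smaller: the intermediate fraction 55/21 is closer to x than 21/8.

55/21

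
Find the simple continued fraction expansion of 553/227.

Run the Euclidean algorithm on 553 and 227; the successive quotients are the partial quotients a_0, a_1, ... (each step inverts the fractional part left over by the previous one):
  553 = 2*227 + 99, so a_0 = 2.
  227 = 2*99 + 29, so a_1 = 2.
  99 = 3*29 + 12, so a_2 = 3.
  29 = 2*12 + 5, so a_3 = 2.
  12 = 2*5 + 2, so a_4 = 2.
  5 = 2*2 + 1, so a_5 = 2.
  2 = 2*1 + 0, so a_6 = 2.
The remainder reaches 0 after 7 divisions, so the expansion has 7 partial quotients, read off in order.

[2; 2, 3, 2, 2, 2, 2]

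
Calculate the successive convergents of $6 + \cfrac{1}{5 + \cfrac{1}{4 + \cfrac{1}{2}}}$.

6/1, 31/5, 130/21, 291/47

Using the convergent recurrence p_i = a_i*p_{i-1} + p_{i-2}, q_i = a_i*q_{i-1} + q_{i-2} with p_{-2}=0, p_{-1}=1, q_{-2}=1, q_{-1}=0:
  i=0: a_0=6, p_0 = 6*1 + 0 = 6, q_0 = 6*0 + 1 = 1.
  i=1: a_1=5, p_1 = 5*6 + 1 = 31, q_1 = 5*1 + 0 = 5.
  i=2: a_2=4, p_2 = 4*31 + 6 = 130, q_2 = 4*5 + 1 = 21.
  i=3: a_3=2, p_3 = 2*130 + 31 = 291, q_3 = 2*21 + 5 = 47.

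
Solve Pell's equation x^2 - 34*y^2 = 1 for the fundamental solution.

(x, y) = (35, 6)

First expand sqrt(34) as a continued fraction. With x_i = (sqrt(34) + m_i)/d_i and (m_0, d_0) = (0, 1): a_0 = floor(sqrt(34)) = 5, since 5^2 = 25 <= 34 < 36 = 6^2.
Iterate m_{i+1} = d_i*a_i - m_i, d_{i+1} = (34 - m_{i+1}^2)/d_i, a_{i+1} = floor((a_0 + m_{i+1})/d_{i+1}):
  m_1 = 1*5 - 0 = 5, d_1 = (34 - 5^2)/1 = 9/1 = 9, a_1 = floor((5 + 5)/9) = 1.
  m_2 = 9*1 - 5 = 4, d_2 = (34 - 4^2)/9 = 18/9 = 2, a_2 = floor((5 + 4)/2) = 4.
  m_3 = 2*4 - 4 = 4, d_3 = (34 - 4^2)/2 = 18/2 = 9, a_3 = floor((5 + 4)/9) = 1.
  m_4 = 9*1 - 4 = 5, d_4 = (34 - 5^2)/9 = 9/9 = 1, a_4 = floor((5 + 5)/1) = 10.
  m_5 = 1*10 - 5 = 5, d_5 = (34 - 5^2)/1 = 9/1 = 9: (m_5, d_5) = (m_1, d_1) = (5, 9), so from here the quotients repeat a_1, ..., a_4; the period length is 4.
So sqrt(34) = [5; (1, 4, 1, 10)] with period length k = 4.
k is even, so the fundamental solution of x^2 - 34y^2 = 1 is (p_{k-1}, q_{k-1}) = (p_3, q_3); compute convergents through index 3.
Convergents (p_i = a_i*p_{i-1} + p_{i-2}, q_i = a_i*q_{i-1} + q_{i-2} with p_{-2}=0, p_{-1}=1, q_{-2}=1, q_{-1}=0):
  i=0: a_0=5, p_0 = 5*1 + 0 = 5, q_0 = 5*0 + 1 = 1.
  i=1: a_1=1, p_1 = 1*5 + 1 = 6, q_1 = 1*1 + 0 = 1.
  i=2: a_2=4, p_2 = 4*6 + 5 = 29, q_2 = 4*1 + 1 = 5.
  i=3: a_3=1, p_3 = 1*29 + 6 = 35, q_3 = 1*5 + 1 = 6.
Check: 35^2 - 34*6^2 = 1225 - 1224 = 1, so (x, y) = (35, 6) solves the equation, and by the theorem it is the least positive solution.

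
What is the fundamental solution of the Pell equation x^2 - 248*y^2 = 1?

(x, y) = (63, 4)

First expand sqrt(248) as a continued fraction. With x_i = (sqrt(248) + m_i)/d_i and (m_0, d_0) = (0, 1): a_0 = floor(sqrt(248)) = 15, since 15^2 = 225 <= 248 < 256 = 16^2.
Iterate m_{i+1} = d_i*a_i - m_i, d_{i+1} = (248 - m_{i+1}^2)/d_i, a_{i+1} = floor((a_0 + m_{i+1})/d_{i+1}):
  m_1 = 1*15 - 0 = 15, d_1 = (248 - 15^2)/1 = 23/1 = 23, a_1 = floor((15 + 15)/23) = 1.
  m_2 = 23*1 - 15 = 8, d_2 = (248 - 8^2)/23 = 184/23 = 8, a_2 = floor((15 + 8)/8) = 2.
  m_3 = 8*2 - 8 = 8, d_3 = (248 - 8^2)/8 = 184/8 = 23, a_3 = floor((15 + 8)/23) = 1.
  m_4 = 23*1 - 8 = 15, d_4 = (248 - 15^2)/23 = 23/23 = 1, a_4 = floor((15 + 15)/1) = 30.
  m_5 = 1*30 - 15 = 15, d_5 = (248 - 15^2)/1 = 23/1 = 23: (m_5, d_5) = (m_1, d_1) = (15, 23), so from here the quotients repeat a_1, ..., a_4; the period length is 4.
So sqrt(248) = [15; (1, 2, 1, 30)] with period length k = 4.
k is even, so the fundamental solution of x^2 - 248y^2 = 1 is (p_{k-1}, q_{k-1}) = (p_3, q_3); compute convergents through index 3.
Convergents (p_i = a_i*p_{i-1} + p_{i-2}, q_i = a_i*q_{i-1} + q_{i-2} with p_{-2}=0, p_{-1}=1, q_{-2}=1, q_{-1}=0):
  i=0: a_0=15, p_0 = 15*1 + 0 = 15, q_0 = 15*0 + 1 = 1.
  i=1: a_1=1, p_1 = 1*15 + 1 = 16, q_1 = 1*1 + 0 = 1.
  i=2: a_2=2, p_2 = 2*16 + 15 = 47, q_2 = 2*1 + 1 = 3.
  i=3: a_3=1, p_3 = 1*47 + 16 = 63, q_3 = 1*3 + 1 = 4.
Check: 63^2 - 248*4^2 = 3969 - 3968 = 1, so (x, y) = (63, 4) solves the equation, and by the theorem it is the least positive solution.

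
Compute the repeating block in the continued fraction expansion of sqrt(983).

Write x_i = (sqrt(983) + m_i)/d_i with (m_0, d_0) = (0, 1). a_0 = floor(sqrt(983)) = 31, since 31^2 = 961 <= 983 < 1024 = 32^2.
Iterate m_{i+1} = d_i*a_i - m_i, d_{i+1} = (983 - m_{i+1}^2)/d_i, a_{i+1} = floor((a_0 + m_{i+1})/d_{i+1}):
  m_1 = 1*31 - 0 = 31, d_1 = (983 - 31^2)/1 = 22/1 = 22, a_1 = floor((31 + 31)/22) = 2.
  m_2 = 22*2 - 31 = 13, d_2 = (983 - 13^2)/22 = 814/22 = 37, a_2 = floor((31 + 13)/37) = 1.
  m_3 = 37*1 - 13 = 24, d_3 = (983 - 24^2)/37 = 407/37 = 11, a_3 = floor((31 + 24)/11) = 5.
  m_4 = 11*5 - 24 = 31, d_4 = (983 - 31^2)/11 = 22/11 = 2, a_4 = floor((31 + 31)/2) = 31.
  m_5 = 2*31 - 31 = 31, d_5 = (983 - 31^2)/2 = 22/2 = 11, a_5 = floor((31 + 31)/11) = 5.
  m_6 = 11*5 - 31 = 24, d_6 = (983 - 24^2)/11 = 407/11 = 37, a_6 = floor((31 + 24)/37) = 1.
  m_7 = 37*1 - 24 = 13, d_7 = (983 - 13^2)/37 = 814/37 = 22, a_7 = floor((31 + 13)/22) = 2.
  m_8 = 22*2 - 13 = 31, d_8 = (983 - 31^2)/22 = 22/22 = 1, a_8 = floor((31 + 31)/1) = 62.
  m_9 = 1*62 - 31 = 31, d_9 = (983 - 31^2)/1 = 22/1 = 22: (m_9, d_9) = (m_1, d_1) = (31, 22), so from here the quotients repeat a_1, ..., a_8; the period length is 8.
Hence the expansion of sqrt(983) is a_0 = 31 followed by the repeating block 2, 1, 5, 31, 5, 1, 2, 62 (period 8).

[31; (2, 1, 5, 31, 5, 1, 2, 62)]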